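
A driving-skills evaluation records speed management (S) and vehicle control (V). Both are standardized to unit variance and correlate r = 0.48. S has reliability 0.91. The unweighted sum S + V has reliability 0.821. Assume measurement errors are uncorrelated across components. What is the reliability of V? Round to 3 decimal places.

Var(S+V) = 2 + 2·0.48 = 2.960.
True-score variance = ρ_S + ρ_V + 2·0.48, so 0.821 = (0.91 + ρ_V + 0.96) / 2.960.
ρ_V = 0.821·2.960 − 0.91 − 0.96 = 0.560.

0.560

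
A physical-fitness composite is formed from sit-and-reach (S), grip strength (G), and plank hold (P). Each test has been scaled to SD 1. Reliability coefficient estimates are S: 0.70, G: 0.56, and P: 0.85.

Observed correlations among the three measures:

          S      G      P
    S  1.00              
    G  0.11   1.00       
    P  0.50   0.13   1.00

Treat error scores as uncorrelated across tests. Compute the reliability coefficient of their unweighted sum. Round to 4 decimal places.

Var(S+G+P) = 3 + 2·[0.11 + 0.50 + 0.13] = 3 + 1.48 = 4.48.
Because errors are independent across components, Cov(Tᵢ,Tⱼ) = Cov(Xᵢ,Xⱼ); the off-diagonal part of the true-score variance is the same as above.
True-score variance = [0.70 + 0.56 + 0.85] + 1.48 = 2.11 + 1.48 = 3.59.
Reliability = 3.59 / 4.48 = 0.8013.

0.8013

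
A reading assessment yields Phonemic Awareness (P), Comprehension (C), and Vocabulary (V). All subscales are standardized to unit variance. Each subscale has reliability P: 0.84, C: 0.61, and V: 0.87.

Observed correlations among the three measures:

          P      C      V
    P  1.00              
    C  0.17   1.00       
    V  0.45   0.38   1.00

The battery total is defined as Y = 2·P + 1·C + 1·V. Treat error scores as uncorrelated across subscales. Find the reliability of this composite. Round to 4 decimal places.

0.8745

Var(Y) = 2² + 1 + 1 + 2·[2·0.17 + 2·0.45 + 0.38] = 6 + 3.24 = 9.24.
Because errors are independent across components, Cov(Tᵢ,Tⱼ) = Cov(Xᵢ,Xⱼ); the off-diagonal part of the true-score variance is the same as above.
True-score variance = [2²·0.84 + 0.61 + 0.87] + 3.24 = 4.84 + 3.24 = 8.08.
Reliability = 8.08 / 9.24 = 0.8745.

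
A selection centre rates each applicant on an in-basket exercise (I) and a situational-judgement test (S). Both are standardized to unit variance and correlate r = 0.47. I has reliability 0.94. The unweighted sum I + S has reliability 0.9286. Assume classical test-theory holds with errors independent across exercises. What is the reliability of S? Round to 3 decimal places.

0.850

Var(I+S) = 2 + 2·0.47 = 2.940.
True-score variance = ρ_I + ρ_S + 2·0.47, so 0.9286 = (0.94 + ρ_S + 0.94) / 2.940.
ρ_S = 0.9286·2.940 − 0.94 − 0.94 = 0.850.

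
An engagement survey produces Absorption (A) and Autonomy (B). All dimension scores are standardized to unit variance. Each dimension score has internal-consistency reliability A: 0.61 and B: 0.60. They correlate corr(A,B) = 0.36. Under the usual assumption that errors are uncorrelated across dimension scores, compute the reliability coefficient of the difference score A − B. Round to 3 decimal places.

Var(A−B) = 1 + 1 − 2·0.36 = 2 − 0.72 = 1.28.
Because errors are independent across components, Cov(Tᵢ,Tⱼ) = Cov(Xᵢ,Xⱼ); the off-diagonal part of the true-score variance is the same as above.
True-score variance = [0.61 + 0.60] − 0.72 = 1.21 − 0.72 = 0.49.
Reliability = 0.49 / 1.28 = 0.383.

0.383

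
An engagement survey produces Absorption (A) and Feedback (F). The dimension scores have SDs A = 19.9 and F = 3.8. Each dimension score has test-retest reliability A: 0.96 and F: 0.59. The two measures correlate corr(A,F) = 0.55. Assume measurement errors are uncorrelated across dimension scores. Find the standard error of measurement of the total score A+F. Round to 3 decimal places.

Var(total) = 410.45 + 83.182 = 493.632.
True-score variance = 388.689 + 83.182 = 471.871, so reliability = 0.9559.
Error variance = 493.632 − 471.871 = 21.7608; SEM = √21.7608 = 4.665.

4.665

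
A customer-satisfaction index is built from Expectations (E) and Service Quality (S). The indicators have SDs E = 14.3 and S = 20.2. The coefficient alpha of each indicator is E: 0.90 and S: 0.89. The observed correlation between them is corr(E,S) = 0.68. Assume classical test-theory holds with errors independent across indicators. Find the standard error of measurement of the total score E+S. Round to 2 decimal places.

8.08

Var(total) = 612.53 + 392.85 = 1005.38.
True-score variance = 547.197 + 392.85 = 940.046, so reliability = 0.9350.
Error variance = 1005.38 − 940.046 = 65.3334; SEM = √65.3334 = 8.08.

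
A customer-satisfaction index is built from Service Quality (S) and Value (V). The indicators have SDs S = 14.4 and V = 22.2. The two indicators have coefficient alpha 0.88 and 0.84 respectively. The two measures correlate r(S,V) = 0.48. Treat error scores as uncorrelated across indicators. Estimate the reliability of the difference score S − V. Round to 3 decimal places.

Var(S−V) = 14.4² + 22.2² − 2·14.4·22.2·0.48 = 700.2 − 306.893 = 393.307.
Because errors are independent across components, Cov(Tᵢ,Tⱼ) = Cov(Xᵢ,Xⱼ); the off-diagonal part of the true-score variance is the same as above.
True-score variance = [14.4²·0.88 + 22.2²·0.84] − 306.893 = 596.462 − 306.893 = 289.57.
Reliability = 289.57 / 393.307 = 0.736.

0.736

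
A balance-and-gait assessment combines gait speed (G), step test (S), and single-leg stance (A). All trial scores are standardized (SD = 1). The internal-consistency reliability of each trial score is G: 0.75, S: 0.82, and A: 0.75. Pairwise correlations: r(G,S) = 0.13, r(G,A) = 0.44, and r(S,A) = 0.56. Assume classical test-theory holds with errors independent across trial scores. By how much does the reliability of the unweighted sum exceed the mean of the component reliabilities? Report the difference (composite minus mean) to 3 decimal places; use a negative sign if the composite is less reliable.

0.097

Var(sum) = 3 + 2.26 = 5.26; true-score variance = 2.32 + 2.26 = 4.58; composite reliability = 0.8707.
Mean component reliability = 0.7733.
Difference = 0.8707 − 0.7733 = 0.097.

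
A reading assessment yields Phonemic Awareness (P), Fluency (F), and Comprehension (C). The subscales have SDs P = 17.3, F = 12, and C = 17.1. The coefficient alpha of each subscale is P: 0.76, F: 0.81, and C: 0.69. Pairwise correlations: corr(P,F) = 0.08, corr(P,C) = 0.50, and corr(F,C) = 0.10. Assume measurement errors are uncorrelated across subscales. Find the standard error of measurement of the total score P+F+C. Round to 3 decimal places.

Var(total) = 735.7 + 370.086 = 1105.79.
True-score variance = 545.863 + 370.086 = 915.949, so reliability = 0.8283.
Error variance = 1105.79 − 915.949 = 189.837; SEM = √189.837 = 13.778.

13.778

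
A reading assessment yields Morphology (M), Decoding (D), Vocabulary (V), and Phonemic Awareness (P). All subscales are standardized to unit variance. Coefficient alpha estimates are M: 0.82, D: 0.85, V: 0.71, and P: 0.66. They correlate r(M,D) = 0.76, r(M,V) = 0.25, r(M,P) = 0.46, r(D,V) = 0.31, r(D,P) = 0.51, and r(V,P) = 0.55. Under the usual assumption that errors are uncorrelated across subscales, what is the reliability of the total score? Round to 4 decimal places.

0.9008

Var(M+D+V+P) = 4 + 2·[0.76 + 0.25 + 0.46 + 0.31 + 0.51 + 0.55] = 4 + 5.68 = 9.68.
With uncorrelated errors the cross-covariances are all true-score covariance, so they carry over unchanged; only the diagonal terms shrink to ρᵢσᵢ².
True-score variance = [0.82 + 0.85 + 0.71 + 0.66] + 5.68 = 3.04 + 5.68 = 8.72.
Reliability = 8.72 / 9.68 = 0.9008.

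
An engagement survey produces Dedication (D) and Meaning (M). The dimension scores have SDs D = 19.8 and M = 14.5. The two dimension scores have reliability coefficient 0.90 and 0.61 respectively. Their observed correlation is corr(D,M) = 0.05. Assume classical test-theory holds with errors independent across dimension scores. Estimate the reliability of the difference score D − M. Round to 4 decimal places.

0.7887

Var(D−M) = 19.8² + 14.5² − 2·19.8·14.5·0.05 = 602.29 − 28.71 = 573.58.
With uncorrelated errors the cross-covariances are all true-score covariance, so they carry over unchanged; only the diagonal terms shrink to ρᵢσᵢ².
True-score variance = [19.8²·0.90 + 14.5²·0.61] − 28.71 = 481.089 − 28.71 = 452.379.
Reliability = 452.379 / 573.58 = 0.7887.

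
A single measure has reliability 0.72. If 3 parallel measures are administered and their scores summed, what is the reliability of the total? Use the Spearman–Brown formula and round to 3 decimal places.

ρ_k = kρ / (1 + (k−1)ρ) = 3·0.72 / (1 + 2·0.72) = 2.160 / 2.440 = 0.885.

0.885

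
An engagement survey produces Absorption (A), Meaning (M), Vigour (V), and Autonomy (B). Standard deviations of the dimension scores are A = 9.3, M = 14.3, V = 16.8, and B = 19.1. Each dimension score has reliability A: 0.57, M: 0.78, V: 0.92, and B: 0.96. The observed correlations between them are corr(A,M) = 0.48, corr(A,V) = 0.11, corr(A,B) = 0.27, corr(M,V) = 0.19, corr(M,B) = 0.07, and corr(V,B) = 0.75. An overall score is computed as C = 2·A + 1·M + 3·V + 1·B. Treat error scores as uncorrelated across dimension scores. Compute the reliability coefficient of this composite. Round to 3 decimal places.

Var(C) = 2²·9.3² + 14.3² + 3²·16.8² + 19.1² + 2·[2·9.3·14.3·0.48 + 6·9.3·16.8·0.11 + 2·9.3·19.1·0.27 + 3·14.3·16.8·0.19 + 14.3·19.1·0.07 + 3·16.8·19.1·0.75] = 3455.42 + 2409.49 = 5864.91.
Under uncorrelated errors the observed covariances equal the true-score covariances, so only the own-variance terms attenuate.
True-score variance = [2²·9.3²·0.57 + 14.3²·0.78 + 3²·16.8²·0.92 + 19.1²·0.96] + 2409.49 = 3043.86 + 2409.49 = 5453.35.
Reliability = 5453.35 / 5864.91 = 0.930.

0.930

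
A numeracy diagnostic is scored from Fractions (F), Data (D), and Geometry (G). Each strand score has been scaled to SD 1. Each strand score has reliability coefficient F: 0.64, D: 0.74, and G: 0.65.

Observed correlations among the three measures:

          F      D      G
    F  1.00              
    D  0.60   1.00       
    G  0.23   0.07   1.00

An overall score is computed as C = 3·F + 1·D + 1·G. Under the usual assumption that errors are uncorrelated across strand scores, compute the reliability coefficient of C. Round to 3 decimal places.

Var(C) = 3² + 1 + 1 + 2·[3·0.60 + 3·0.23 + 0.07] = 11 + 5.12 = 16.12.
Because errors are independent across components, Cov(Tᵢ,Tⱼ) = Cov(Xᵢ,Xⱼ); the off-diagonal part of the true-score variance is the same as above.
True-score variance = [3²·0.64 + 0.74 + 0.65] + 5.12 = 7.15 + 5.12 = 12.27.
Reliability = 12.27 / 16.12 = 0.761.

0.761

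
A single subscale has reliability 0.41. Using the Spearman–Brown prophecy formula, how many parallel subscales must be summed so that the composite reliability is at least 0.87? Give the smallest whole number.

k ≥ ρ*(1−ρ₁)/(ρ₁(1−ρ*)) = 0.87·0.59 / (0.41·0.13) = 9.630.
Smallest integer k = 10.

10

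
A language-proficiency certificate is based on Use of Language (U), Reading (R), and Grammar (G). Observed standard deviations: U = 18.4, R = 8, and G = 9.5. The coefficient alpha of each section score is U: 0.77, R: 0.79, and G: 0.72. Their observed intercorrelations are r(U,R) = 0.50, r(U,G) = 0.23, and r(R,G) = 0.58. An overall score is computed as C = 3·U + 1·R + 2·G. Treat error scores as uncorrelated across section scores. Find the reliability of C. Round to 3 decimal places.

Var(C) = 3²·18.4² + 8² + 2²·9.5² + 2·[3·18.4·8·0.50 + 6·18.4·9.5·0.23 + 2·8·9.5·0.58] = 3472.04 + 1100.37 = 4572.41.
Under uncorrelated errors the observed covariances equal the true-score covariances, so only the own-variance terms attenuate.
True-score variance = [3²·18.4²·0.77 + 8²·0.79 + 2²·9.5²·0.72] + 1100.37 = 2656.7 + 1100.37 = 3757.07.
Reliability = 3757.07 / 4572.41 = 0.822.

0.822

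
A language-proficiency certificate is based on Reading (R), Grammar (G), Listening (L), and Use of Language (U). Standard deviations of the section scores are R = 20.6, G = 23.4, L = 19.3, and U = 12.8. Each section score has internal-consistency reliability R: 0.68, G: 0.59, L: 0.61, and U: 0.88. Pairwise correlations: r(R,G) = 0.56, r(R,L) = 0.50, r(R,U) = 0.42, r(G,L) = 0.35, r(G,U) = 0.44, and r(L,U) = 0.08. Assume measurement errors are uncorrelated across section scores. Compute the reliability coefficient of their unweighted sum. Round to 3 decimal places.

0.840

Var(R+G+L+U) = 20.6² + 23.4² + 19.3² + 12.8² + 2·[20.6·23.4·0.56 + 20.6·19.3·0.50 + 20.6·12.8·0.42 + 23.4·19.3·0.35 + 23.4·12.8·0.44 + 19.3·12.8·0.08] = 1508.25 + 1778.19 = 3286.44.
With uncorrelated errors the cross-covariances are all true-score covariance, so they carry over unchanged; only the diagonal terms shrink to ρᵢσᵢ².
True-score variance = [20.6²·0.68 + 23.4²·0.59 + 19.3²·0.61 + 12.8²·0.88] + 1778.19 = 983.023 + 1778.19 = 2761.22.
Reliability = 2761.22 / 3286.44 = 0.840.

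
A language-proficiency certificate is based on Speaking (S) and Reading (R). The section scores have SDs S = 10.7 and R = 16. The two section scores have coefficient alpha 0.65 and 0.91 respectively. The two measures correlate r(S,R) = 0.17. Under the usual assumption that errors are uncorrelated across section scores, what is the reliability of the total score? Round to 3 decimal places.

Var(S+R) = 10.7² + 16² + 2·[10.7·16·0.17] = 370.49 + 58.208 = 428.698.
Under uncorrelated errors the observed covariances equal the true-score covariances, so only the own-variance terms attenuate.
True-score variance = [10.7²·0.65 + 16²·0.91] + 58.208 = 307.379 + 58.208 = 365.587.
Reliability = 365.587 / 428.698 = 0.853.

0.853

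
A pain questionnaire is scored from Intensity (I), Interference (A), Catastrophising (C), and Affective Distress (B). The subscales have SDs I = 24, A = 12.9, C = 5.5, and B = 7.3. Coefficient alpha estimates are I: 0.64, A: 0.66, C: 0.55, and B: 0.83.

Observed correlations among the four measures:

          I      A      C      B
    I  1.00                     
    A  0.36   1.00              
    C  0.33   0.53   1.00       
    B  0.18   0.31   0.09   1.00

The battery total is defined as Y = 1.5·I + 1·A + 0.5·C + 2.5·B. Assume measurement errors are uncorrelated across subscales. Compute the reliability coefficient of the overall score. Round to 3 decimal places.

0.778

Var(Y) = 1.5²·24² + 12.9² + 0.5²·5.5² + 2.5²·7.3² + 2·[1.5·24·12.9·0.36 + 0.75·24·5.5·0.33 + 3.75·24·7.3·0.18 + 0.5·12.9·5.5·0.53 + 2.5·12.9·7.3·0.31 + 1.25·5.5·7.3·0.09] = 1803.04 + 828.829 = 2631.86.
With uncorrelated errors the cross-covariances are all true-score covariance, so they carry over unchanged; only the diagonal terms shrink to ρᵢσᵢ².
True-score variance = [1.5²·24²·0.64 + 12.9²·0.66 + 0.5²·5.5²·0.55 + 2.5²·7.3²·0.83] + 828.829 = 1219.87 + 828.829 = 2048.7.
Reliability = 2048.7 / 2631.86 = 0.778.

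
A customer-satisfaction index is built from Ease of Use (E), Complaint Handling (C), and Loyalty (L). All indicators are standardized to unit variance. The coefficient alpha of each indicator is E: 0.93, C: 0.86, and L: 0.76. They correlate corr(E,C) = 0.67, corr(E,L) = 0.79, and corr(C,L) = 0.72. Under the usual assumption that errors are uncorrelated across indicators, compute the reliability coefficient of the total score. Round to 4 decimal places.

Var(E+C+L) = 3 + 2·[0.67 + 0.79 + 0.72] = 3 + 4.36 = 7.36.
Under uncorrelated errors the observed covariances equal the true-score covariances, so only the own-variance terms attenuate.
True-score variance = [0.93 + 0.86 + 0.76] + 4.36 = 2.55 + 4.36 = 6.91.
Reliability = 6.91 / 7.36 = 0.9389.

0.9389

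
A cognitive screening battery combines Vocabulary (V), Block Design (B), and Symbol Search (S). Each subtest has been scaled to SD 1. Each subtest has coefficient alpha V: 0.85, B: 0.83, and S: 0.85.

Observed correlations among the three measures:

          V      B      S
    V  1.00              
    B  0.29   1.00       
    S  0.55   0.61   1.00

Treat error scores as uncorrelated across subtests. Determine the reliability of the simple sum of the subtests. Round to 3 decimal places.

0.920

Var(V+B+S) = 3 + 2·[0.29 + 0.55 + 0.61] = 3 + 2.9 = 5.9.
Under uncorrelated errors the observed covariances equal the true-score covariances, so only the own-variance terms attenuate.
True-score variance = [0.85 + 0.83 + 0.85] + 2.9 = 2.53 + 2.9 = 5.43.
Reliability = 5.43 / 5.9 = 0.920.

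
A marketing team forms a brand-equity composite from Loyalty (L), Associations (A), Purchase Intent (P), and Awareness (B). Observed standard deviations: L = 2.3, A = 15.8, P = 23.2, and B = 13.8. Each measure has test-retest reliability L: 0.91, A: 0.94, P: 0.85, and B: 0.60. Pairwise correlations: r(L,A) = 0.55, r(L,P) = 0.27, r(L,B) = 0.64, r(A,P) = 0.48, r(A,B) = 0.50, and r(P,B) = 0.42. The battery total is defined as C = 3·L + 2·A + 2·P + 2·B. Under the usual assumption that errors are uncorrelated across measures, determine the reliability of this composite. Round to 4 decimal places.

0.9132

Var(C) = 3²·2.3² + 2²·15.8² + 2²·23.2² + 2²·13.8² + 2·[6·2.3·15.8·0.55 + 6·2.3·23.2·0.27 + 6·2.3·13.8·0.64 + 4·15.8·23.2·0.48 + 4·15.8·13.8·0.50 + 4·23.2·13.8·0.42] = 3960.89 + 4011.98 = 7972.87.
With uncorrelated errors the cross-covariances are all true-score covariance, so they carry over unchanged; only the diagonal terms shrink to ρᵢσᵢ².
True-score variance = [3²·2.3²·0.91 + 2²·15.8²·0.94 + 2²·23.2²·0.85 + 2²·13.8²·0.60] + 4011.98 = 3269.04 + 4011.98 = 7281.03.
Reliability = 7281.03 / 7972.87 = 0.9132.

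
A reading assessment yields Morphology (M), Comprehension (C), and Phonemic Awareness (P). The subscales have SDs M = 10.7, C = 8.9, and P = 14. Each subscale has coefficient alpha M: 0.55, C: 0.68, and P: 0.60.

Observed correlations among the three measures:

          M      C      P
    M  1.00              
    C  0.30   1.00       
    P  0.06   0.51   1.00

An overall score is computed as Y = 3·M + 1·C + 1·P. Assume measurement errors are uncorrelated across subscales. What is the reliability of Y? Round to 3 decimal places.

Var(Y) = 3²·10.7² + 8.9² + 14² + 2·[3·10.7·8.9·0.30 + 3·10.7·14·0.06 + 8.9·14·0.51] = 1305.62 + 352.434 = 1658.05.
Under uncorrelated errors the observed covariances equal the true-score covariances, so only the own-variance terms attenuate.
True-score variance = [3²·10.7²·0.55 + 8.9²·0.68 + 14²·0.60] + 352.434 = 738.188 + 352.434 = 1090.62.
Reliability = 1090.62 / 1658.05 = 0.658.

0.658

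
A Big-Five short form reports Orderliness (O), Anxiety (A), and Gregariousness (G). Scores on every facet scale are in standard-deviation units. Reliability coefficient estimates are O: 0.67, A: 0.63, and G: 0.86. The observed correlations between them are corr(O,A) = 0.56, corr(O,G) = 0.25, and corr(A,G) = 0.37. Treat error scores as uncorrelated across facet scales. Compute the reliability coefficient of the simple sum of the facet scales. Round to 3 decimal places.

Var(O+A+G) = 3 + 2·[0.56 + 0.25 + 0.37] = 3 + 2.36 = 5.36.
With uncorrelated errors the cross-covariances are all true-score covariance, so they carry over unchanged; only the diagonal terms shrink to ρᵢσᵢ².
True-score variance = [0.67 + 0.63 + 0.86] + 2.36 = 2.16 + 2.36 = 4.52.
Reliability = 4.52 / 5.36 = 0.843.

0.843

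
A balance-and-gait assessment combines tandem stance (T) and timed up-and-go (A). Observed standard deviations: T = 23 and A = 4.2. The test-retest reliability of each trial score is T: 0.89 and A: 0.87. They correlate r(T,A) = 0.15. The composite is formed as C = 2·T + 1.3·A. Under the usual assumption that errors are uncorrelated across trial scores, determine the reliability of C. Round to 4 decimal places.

0.8935

Var(C) = 2²·23² + 1.3²·4.2² + 2·[2.6·23·4.2·0.15] = 2145.81 + 75.348 = 2221.16.
Because errors are independent across components, Cov(Tᵢ,Tⱼ) = Cov(Xᵢ,Xⱼ); the off-diagonal part of the true-score variance is the same as above.
True-score variance = [2²·23²·0.89 + 1.3²·4.2²·0.87] + 75.348 = 1909.18 + 75.348 = 1984.52.
Reliability = 1984.52 / 2221.16 = 0.8935.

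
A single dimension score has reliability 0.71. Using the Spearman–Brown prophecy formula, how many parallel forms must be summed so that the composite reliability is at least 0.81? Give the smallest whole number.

k ≥ ρ*(1−ρ₁)/(ρ₁(1−ρ*)) = 0.81·0.29 / (0.71·0.19) = 1.741.
Smallest integer k = 2.

2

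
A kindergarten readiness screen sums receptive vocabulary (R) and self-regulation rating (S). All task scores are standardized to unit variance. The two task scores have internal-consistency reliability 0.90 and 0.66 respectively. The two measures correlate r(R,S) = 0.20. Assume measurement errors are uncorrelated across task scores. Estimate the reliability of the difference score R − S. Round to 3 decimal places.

Var(R−S) = 1 + 1 − 2·0.20 = 2 − 0.4 = 1.6.
Because errors are independent across components, Cov(Tᵢ,Tⱼ) = Cov(Xᵢ,Xⱼ); the off-diagonal part of the true-score variance is the same as above.
True-score variance = [0.90 + 0.66] − 0.4 = 1.56 − 0.4 = 1.16.
Reliability = 1.16 / 1.6 = 0.725.

0.725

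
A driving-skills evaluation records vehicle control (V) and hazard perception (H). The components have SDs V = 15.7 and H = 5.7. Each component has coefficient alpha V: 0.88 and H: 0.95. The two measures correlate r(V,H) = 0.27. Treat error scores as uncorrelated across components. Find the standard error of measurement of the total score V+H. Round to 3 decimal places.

Var(total) = 278.98 + 48.3246 = 327.305.
True-score variance = 247.777 + 48.3246 = 296.101, so reliability = 0.9047.
Error variance = 327.305 − 296.101 = 31.2033; SEM = √31.2033 = 5.586.

5.586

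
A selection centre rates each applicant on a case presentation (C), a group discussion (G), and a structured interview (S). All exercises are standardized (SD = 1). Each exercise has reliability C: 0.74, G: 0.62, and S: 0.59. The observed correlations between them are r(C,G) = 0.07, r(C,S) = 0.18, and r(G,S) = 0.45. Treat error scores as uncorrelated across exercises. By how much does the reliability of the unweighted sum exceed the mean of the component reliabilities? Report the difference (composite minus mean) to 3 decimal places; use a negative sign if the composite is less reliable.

Var(sum) = 3 + 1.4 = 4.4; true-score variance = 1.95 + 1.4 = 3.35; composite reliability = 0.7614.
Mean component reliability = 0.6500.
Difference = 0.7614 − 0.6500 = 0.111.

0.111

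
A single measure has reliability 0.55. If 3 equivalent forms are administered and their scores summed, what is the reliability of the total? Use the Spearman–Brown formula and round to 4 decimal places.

ρ_k = kρ / (1 + (k−1)ρ) = 3·0.55 / (1 + 2·0.55) = 1.650 / 2.100 = 0.7857.

0.7857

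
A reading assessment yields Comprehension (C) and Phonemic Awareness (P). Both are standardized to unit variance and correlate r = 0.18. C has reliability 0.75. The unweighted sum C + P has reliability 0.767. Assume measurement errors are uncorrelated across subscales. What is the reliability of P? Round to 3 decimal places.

Var(C+P) = 2 + 2·0.18 = 2.360.
True-score variance = ρ_C + ρ_P + 2·0.18, so 0.767 = (0.75 + ρ_P + 0.36) / 2.360.
ρ_P = 0.767·2.360 − 0.75 − 0.36 = 0.700.

0.700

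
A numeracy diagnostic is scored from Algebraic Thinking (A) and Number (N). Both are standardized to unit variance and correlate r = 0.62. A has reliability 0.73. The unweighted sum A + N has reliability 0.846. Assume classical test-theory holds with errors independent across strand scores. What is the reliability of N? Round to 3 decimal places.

0.771

Var(A+N) = 2 + 2·0.62 = 3.240.
True-score variance = ρ_A + ρ_N + 2·0.62, so 0.846 = (0.73 + ρ_N + 1.24) / 3.240.
ρ_N = 0.846·3.240 − 0.73 − 1.24 = 0.771.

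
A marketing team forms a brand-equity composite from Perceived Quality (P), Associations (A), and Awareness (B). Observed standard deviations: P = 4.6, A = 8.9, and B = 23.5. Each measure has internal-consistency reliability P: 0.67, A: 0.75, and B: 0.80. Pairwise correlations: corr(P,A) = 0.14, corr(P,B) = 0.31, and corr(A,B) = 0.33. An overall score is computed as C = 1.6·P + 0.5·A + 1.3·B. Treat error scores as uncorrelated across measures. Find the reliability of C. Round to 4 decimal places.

0.8318

Var(C) = 1.6²·4.6² + 0.5²·8.9² + 1.3²·23.5² + 2·[0.8·4.6·8.9·0.14 + 2.08·4.6·23.5·0.31 + 0.65·8.9·23.5·0.33] = 1007.27 + 238.302 = 1245.58.
With uncorrelated errors the cross-covariances are all true-score covariance, so they carry over unchanged; only the diagonal terms shrink to ρᵢσᵢ².
True-score variance = [1.6²·4.6²·0.67 + 0.5²·8.9²·0.75 + 1.3²·23.5²·0.80] + 238.302 = 797.788 + 238.302 = 1036.09.
Reliability = 1036.09 / 1245.58 = 0.8318.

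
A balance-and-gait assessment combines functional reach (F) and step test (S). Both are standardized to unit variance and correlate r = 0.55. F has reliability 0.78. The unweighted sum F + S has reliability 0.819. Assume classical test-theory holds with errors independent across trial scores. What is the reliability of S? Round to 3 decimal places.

Var(F+S) = 2 + 2·0.55 = 3.100.
True-score variance = ρ_F + ρ_S + 2·0.55, so 0.819 = (0.78 + ρ_S + 1.10) / 3.100.
ρ_S = 0.819·3.100 − 0.78 − 1.10 = 0.659.

0.659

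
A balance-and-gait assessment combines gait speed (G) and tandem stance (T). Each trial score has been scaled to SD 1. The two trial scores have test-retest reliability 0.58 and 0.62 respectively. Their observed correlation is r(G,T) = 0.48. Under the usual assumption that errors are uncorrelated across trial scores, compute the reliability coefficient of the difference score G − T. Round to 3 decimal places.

0.231

Var(G−T) = 1 + 1 − 2·0.48 = 2 − 0.96 = 1.04.
With uncorrelated errors the cross-covariances are all true-score covariance, so they carry over unchanged; only the diagonal terms shrink to ρᵢσᵢ².
True-score variance = [0.58 + 0.62] − 0.96 = 1.2 − 0.96 = 0.24.
Reliability = 0.24 / 1.04 = 0.231.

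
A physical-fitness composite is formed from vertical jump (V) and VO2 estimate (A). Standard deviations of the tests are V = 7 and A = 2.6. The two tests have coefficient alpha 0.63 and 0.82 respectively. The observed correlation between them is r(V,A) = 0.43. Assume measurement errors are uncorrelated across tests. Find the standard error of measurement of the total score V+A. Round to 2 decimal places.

Var(total) = 55.76 + 15.652 = 71.412.
True-score variance = 36.4132 + 15.652 = 52.0652, so reliability = 0.7291.
Error variance = 71.412 − 52.0652 = 19.3468; SEM = √19.3468 = 4.40.

4.40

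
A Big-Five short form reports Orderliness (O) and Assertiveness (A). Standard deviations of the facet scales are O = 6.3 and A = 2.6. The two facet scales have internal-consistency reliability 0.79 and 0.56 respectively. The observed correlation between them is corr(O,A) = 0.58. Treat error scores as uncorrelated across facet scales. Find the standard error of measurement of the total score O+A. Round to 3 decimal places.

Var(total) = 46.45 + 19.0008 = 65.4508.
True-score variance = 35.1407 + 19.0008 = 54.1415, so reliability = 0.8272.
Error variance = 65.4508 − 54.1415 = 11.3093; SEM = √11.3093 = 3.363.

3.363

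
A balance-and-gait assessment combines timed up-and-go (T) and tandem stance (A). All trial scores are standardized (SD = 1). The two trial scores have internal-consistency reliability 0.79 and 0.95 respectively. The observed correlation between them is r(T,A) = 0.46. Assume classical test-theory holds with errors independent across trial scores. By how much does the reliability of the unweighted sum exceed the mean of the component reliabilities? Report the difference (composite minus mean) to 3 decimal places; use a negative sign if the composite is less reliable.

0.041

Var(sum) = 2 + 0.92 = 2.92; true-score variance = 1.74 + 0.92 = 2.66; composite reliability = 0.9110.
Mean component reliability = 0.8700.
Difference = 0.9110 − 0.8700 = 0.041.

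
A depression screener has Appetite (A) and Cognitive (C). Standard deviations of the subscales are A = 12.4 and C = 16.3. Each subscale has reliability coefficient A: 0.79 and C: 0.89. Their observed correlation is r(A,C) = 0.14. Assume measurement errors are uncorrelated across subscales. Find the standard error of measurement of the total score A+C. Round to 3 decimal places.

7.843

Var(total) = 419.45 + 56.5936 = 476.044.
True-score variance = 357.935 + 56.5936 = 414.528, so reliability = 0.8708.
Error variance = 476.044 − 414.528 = 61.5155; SEM = √61.5155 = 7.843.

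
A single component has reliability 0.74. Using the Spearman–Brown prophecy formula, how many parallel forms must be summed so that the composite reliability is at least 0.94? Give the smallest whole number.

6

k ≥ ρ*(1−ρ₁)/(ρ₁(1−ρ*)) = 0.94·0.26 / (0.74·0.06) = 5.505.
Smallest integer k = 6.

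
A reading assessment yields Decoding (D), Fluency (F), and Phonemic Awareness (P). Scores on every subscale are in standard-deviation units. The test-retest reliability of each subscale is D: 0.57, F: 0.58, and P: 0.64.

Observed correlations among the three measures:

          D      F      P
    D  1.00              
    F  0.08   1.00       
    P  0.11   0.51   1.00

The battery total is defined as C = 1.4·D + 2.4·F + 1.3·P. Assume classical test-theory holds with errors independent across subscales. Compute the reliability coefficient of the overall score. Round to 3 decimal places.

0.714

Var(C) = 1.4² + 2.4² + 1.3² + 2·[3.36·0.08 + 1.82·0.11 + 3.12·0.51] = 9.41 + 4.1204 = 13.5304.
Because errors are independent across components, Cov(Tᵢ,Tⱼ) = Cov(Xᵢ,Xⱼ); the off-diagonal part of the true-score variance is the same as above.
True-score variance = [1.4²·0.57 + 2.4²·0.58 + 1.3²·0.64] + 4.1204 = 5.5396 + 4.1204 = 9.66.
Reliability = 9.66 / 13.5304 = 0.714.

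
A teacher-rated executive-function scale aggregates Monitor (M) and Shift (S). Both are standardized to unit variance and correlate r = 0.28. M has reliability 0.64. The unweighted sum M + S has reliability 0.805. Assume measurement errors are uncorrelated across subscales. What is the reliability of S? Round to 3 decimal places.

Var(M+S) = 2 + 2·0.28 = 2.560.
True-score variance = ρ_M + ρ_S + 2·0.28, so 0.805 = (0.64 + ρ_S + 0.56) / 2.560.
ρ_S = 0.805·2.560 − 0.64 − 0.56 = 0.861.

0.861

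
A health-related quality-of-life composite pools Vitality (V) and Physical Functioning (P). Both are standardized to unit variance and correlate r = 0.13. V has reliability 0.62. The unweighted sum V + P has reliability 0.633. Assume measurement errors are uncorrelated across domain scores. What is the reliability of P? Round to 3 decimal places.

0.551

Var(V+P) = 2 + 2·0.13 = 2.260.
True-score variance = ρ_V + ρ_P + 2·0.13, so 0.633 = (0.62 + ρ_P + 0.26) / 2.260.
ρ_P = 0.633·2.260 − 0.62 − 0.26 = 0.551.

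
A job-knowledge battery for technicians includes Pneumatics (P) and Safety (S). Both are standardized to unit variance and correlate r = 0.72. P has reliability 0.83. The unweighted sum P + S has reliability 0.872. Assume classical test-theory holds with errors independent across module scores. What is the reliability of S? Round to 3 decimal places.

0.730

Var(P+S) = 2 + 2·0.72 = 3.440.
True-score variance = ρ_P + ρ_S + 2·0.72, so 0.872 = (0.83 + ρ_S + 1.44) / 3.440.
ρ_S = 0.872·3.440 − 0.83 − 1.44 = 0.730.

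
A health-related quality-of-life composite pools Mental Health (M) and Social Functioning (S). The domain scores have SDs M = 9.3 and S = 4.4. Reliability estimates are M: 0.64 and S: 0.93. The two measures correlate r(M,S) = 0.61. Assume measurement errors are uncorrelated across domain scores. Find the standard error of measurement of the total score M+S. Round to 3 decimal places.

5.700

Var(total) = 105.85 + 49.9224 = 155.772.
True-score variance = 73.3584 + 49.9224 = 123.281, so reliability = 0.7914.
Error variance = 155.772 − 123.281 = 32.4916; SEM = √32.4916 = 5.700.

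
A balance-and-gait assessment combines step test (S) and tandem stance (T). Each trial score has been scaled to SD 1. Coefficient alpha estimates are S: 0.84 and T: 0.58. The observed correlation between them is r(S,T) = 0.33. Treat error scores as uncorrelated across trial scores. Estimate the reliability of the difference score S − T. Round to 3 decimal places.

Var(S−T) = 1 + 1 − 2·0.33 = 2 − 0.66 = 1.34.
Because errors are independent across components, Cov(Tᵢ,Tⱼ) = Cov(Xᵢ,Xⱼ); the off-diagonal part of the true-score variance is the same as above.
True-score variance = [0.84 + 0.58] − 0.66 = 1.42 − 0.66 = 0.76.
Reliability = 0.76 / 1.34 = 0.567.

0.567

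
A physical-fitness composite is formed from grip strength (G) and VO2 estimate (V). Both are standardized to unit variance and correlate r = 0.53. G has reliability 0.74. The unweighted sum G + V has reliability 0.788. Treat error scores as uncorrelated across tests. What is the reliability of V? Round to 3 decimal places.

Var(G+V) = 2 + 2·0.53 = 3.060.
True-score variance = ρ_G + ρ_V + 2·0.53, so 0.788 = (0.74 + ρ_V + 1.06) / 3.060.
ρ_V = 0.788·3.060 − 0.74 − 1.06 = 0.611.

0.611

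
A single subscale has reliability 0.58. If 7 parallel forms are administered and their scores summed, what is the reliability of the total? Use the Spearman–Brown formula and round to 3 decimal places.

ρ_k = kρ / (1 + (k−1)ρ) = 7·0.58 / (1 + 6·0.58) = 4.060 / 4.480 = 0.906.

0.906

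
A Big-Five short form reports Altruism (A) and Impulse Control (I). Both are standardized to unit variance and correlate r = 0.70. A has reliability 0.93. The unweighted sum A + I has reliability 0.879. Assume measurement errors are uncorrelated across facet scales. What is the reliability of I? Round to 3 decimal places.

Var(A+I) = 2 + 2·0.70 = 3.400.
True-score variance = ρ_A + ρ_I + 2·0.70, so 0.879 = (0.93 + ρ_I + 1.40) / 3.400.
ρ_I = 0.879·3.400 − 0.93 − 1.40 = 0.659.

0.659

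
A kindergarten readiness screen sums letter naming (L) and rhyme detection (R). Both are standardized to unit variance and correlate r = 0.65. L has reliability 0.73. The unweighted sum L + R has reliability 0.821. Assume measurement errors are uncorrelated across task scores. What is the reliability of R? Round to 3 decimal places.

0.679

Var(L+R) = 2 + 2·0.65 = 3.300.
True-score variance = ρ_L + ρ_R + 2·0.65, so 0.821 = (0.73 + ρ_R + 1.30) / 3.300.
ρ_R = 0.821·3.300 − 0.73 − 1.30 = 0.679.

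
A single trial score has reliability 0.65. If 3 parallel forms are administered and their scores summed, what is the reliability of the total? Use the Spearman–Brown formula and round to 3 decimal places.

ρ_k = kρ / (1 + (k−1)ρ) = 3·0.65 / (1 + 2·0.65) = 1.950 / 2.300 = 0.848.

0.848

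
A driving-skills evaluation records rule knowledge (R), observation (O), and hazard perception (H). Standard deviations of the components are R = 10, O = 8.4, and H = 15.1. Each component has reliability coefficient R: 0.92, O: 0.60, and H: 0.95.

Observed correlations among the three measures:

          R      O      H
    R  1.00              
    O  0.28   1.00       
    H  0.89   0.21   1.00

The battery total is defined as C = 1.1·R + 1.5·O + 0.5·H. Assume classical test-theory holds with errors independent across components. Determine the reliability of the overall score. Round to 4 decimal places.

0.8737

Var(C) = 1.1²·10² + 1.5²·8.4² + 0.5²·15.1² + 2·[1.65·10·8.4·0.28 + 0.55·10·15.1·0.89 + 0.75·8.4·15.1·0.21] = 336.762 + 265.4 = 602.162.
Under uncorrelated errors the observed covariances equal the true-score covariances, so only the own-variance terms attenuate.
True-score variance = [1.1²·10²·0.92 + 1.5²·8.4²·0.60 + 0.5²·15.1²·0.95] + 265.4 = 260.728 + 265.4 = 526.128.
Reliability = 526.128 / 602.162 = 0.8737.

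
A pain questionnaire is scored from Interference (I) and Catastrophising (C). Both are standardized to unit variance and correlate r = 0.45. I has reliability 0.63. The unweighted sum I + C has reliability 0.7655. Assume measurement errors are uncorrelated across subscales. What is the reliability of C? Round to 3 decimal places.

Var(I+C) = 2 + 2·0.45 = 2.900.
True-score variance = ρ_I + ρ_C + 2·0.45, so 0.7655 = (0.63 + ρ_C + 0.90) / 2.900.
ρ_C = 0.7655·2.900 − 0.63 − 0.90 = 0.690.

0.690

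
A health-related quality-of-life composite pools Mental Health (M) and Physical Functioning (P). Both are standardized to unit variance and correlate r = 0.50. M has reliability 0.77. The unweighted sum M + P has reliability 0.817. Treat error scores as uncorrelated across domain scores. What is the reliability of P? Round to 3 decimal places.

Var(M+P) = 2 + 2·0.50 = 3.000.
True-score variance = ρ_M + ρ_P + 2·0.50, so 0.817 = (0.77 + ρ_P + 1.00) / 3.000.
ρ_P = 0.817·3.000 − 0.77 − 1.00 = 0.681.

0.681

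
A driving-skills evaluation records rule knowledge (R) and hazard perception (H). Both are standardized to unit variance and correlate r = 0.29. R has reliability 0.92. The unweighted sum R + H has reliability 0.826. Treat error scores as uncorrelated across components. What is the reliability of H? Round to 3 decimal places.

Var(R+H) = 2 + 2·0.29 = 2.580.
True-score variance = ρ_R + ρ_H + 2·0.29, so 0.826 = (0.92 + ρ_H + 0.58) / 2.580.
ρ_H = 0.826·2.580 − 0.92 − 0.58 = 0.631.

0.631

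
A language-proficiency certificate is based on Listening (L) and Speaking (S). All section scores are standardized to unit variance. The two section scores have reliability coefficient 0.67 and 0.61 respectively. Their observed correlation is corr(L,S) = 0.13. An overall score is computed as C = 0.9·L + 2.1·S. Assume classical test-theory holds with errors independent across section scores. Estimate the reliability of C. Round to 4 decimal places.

0.6521

Var(C) = 0.9² + 2.1² + 2·[1.89·0.13] = 5.22 + 0.4914 = 5.7114.
Because errors are independent across components, Cov(Tᵢ,Tⱼ) = Cov(Xᵢ,Xⱼ); the off-diagonal part of the true-score variance is the same as above.
True-score variance = [0.9²·0.67 + 2.1²·0.61] + 0.4914 = 3.2328 + 0.4914 = 3.7242.
Reliability = 3.7242 / 5.7114 = 0.6521.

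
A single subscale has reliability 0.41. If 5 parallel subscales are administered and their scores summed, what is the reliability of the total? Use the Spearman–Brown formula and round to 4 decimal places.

0.7765

ρ_k = kρ / (1 + (k−1)ρ) = 5·0.41 / (1 + 4·0.41) = 2.050 / 2.640 = 0.7765.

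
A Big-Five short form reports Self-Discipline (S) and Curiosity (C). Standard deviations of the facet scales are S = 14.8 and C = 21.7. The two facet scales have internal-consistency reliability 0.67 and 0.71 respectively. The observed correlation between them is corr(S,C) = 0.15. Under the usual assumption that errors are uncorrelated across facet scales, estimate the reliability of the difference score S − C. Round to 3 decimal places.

Var(S−C) = 14.8² + 21.7² − 2·14.8·21.7·0.15 = 689.93 − 96.348 = 593.582.
With uncorrelated errors the cross-covariances are all true-score covariance, so they carry over unchanged; only the diagonal terms shrink to ρᵢσᵢ².
True-score variance = [14.8²·0.67 + 21.7²·0.71] − 96.348 = 481.089 − 96.348 = 384.741.
Reliability = 384.741 / 593.582 = 0.648.

0.648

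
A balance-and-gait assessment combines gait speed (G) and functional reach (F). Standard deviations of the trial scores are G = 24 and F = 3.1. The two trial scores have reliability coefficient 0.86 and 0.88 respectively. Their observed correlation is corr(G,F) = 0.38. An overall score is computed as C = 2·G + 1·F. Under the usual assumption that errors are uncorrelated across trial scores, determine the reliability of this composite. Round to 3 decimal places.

Var(C) = 2²·24² + 3.1² + 2·[2·24·3.1·0.38] = 2313.61 + 113.088 = 2426.7.
With uncorrelated errors the cross-covariances are all true-score covariance, so they carry over unchanged; only the diagonal terms shrink to ρᵢσᵢ².
True-score variance = [2²·24²·0.86 + 3.1²·0.88] + 113.088 = 1989.9 + 113.088 = 2102.98.
Reliability = 2102.98 / 2426.7 = 0.867.

0.867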